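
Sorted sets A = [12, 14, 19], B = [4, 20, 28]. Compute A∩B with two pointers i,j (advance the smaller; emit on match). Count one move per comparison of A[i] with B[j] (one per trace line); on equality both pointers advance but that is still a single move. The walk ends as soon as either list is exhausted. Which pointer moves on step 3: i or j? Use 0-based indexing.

i

[i=0,j=0] 12>4 → j++
[i=0,j=1] 12<20 → i++
[i=1,j=1] 14<20 → i++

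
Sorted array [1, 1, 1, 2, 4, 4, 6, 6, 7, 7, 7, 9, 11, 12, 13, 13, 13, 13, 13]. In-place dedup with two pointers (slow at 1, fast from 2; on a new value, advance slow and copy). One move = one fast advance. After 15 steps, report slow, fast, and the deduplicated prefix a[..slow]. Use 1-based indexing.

slow=9, fast=17, prefix=[1, 2, 4, 6, 7, 9, 11, 12, 13]

(s=1,f=2) a[fast]=1=a[slow] dup → fast++
(s=1,f=3) a[fast]=1=a[slow] dup → fast++
(s=1,f=4) a[fast]=2≠a[slow]=1 write a[2]=2 → slow++,fast++
(s=2,f=5) a[fast]=4≠a[slow]=2 write a[3]=4 → slow++,fast++
(s=3,f=6) a[fast]=4=a[slow] dup → fast++
(s=3,f=7) a[fast]=6≠a[slow]=4 write a[4]=6 → slow++,fast++
(s=4,f=8) a[fast]=6=a[slow] dup → fast++
(s=4,f=9) a[fast]=7≠a[slow]=6 write a[5]=7 → slow++,fast++
(s=5,f=10) a[fast]=7=a[slow] dup → fast++
(s=5,f=11) a[fast]=7=a[slow] dup → fast++
(s=5,f=12) a[fast]=9≠a[slow]=7 write a[6]=9 → slow++,fast++
(s=6,f=13) a[fast]=11≠a[slow]=9 write a[7]=11 → slow++,fast++
(s=7,f=14) a[fast]=12≠a[slow]=11 write a[8]=12 → slow++,fast++
(s=8,f=15) a[fast]=13≠a[slow]=12 write a[9]=13 → slow++,fast++
(s=9,f=16) a[fast]=13=a[slow] dup → fast++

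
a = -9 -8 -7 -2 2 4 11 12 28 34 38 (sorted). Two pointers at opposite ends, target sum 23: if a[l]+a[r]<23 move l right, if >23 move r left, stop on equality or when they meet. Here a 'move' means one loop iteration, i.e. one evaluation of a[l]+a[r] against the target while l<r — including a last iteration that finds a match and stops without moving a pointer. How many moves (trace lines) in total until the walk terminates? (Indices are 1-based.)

l=1 r=11: -9+38=29 >23, r--
l=1 r=10: -9+34=25 >23, r--
l=1 r=9: -9+28=19 <23, l++
l=2 r=9: -8+28=20 <23, l++
l=3 r=9: -7+28=21 <23, l++
l=4 r=9: -2+28=26 >23, r--
l=4 r=8: -2+12=10 <23, l++
l=5 r=8: 2+12=14 <23, l++
l=6 r=8: 4+12=16 <23, l++
l=7 r=8: 11+12=23, found

10 moves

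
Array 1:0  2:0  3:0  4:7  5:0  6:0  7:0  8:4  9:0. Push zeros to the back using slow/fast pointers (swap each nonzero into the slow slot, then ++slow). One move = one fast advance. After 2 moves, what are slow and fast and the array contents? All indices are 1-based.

slow=1, fast=3, a=[0, 0, 0, 7, 0, 0, 0, 4, 0]

(s=1,f=1) a[fast]=0 → fast++
(s=1,f=2) a[fast]=0 → fast++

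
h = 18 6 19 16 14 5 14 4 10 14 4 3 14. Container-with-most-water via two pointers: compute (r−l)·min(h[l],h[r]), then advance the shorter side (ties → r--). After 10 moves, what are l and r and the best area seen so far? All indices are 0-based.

l=0, r=2, best area=168

l=0 r=12: min(18,14)*12=168 best=168 *, r--
l=0 r=11: min(18,3)*11=33 best=168, r--
l=0 r=10: min(18,4)*10=40 best=168, r--
l=0 r=9: min(18,14)*9=126 best=168, r--
l=0 r=8: min(18,10)*8=80 best=168, r--
l=0 r=7: min(18,4)*7=28 best=168, r--
l=0 r=6: min(18,14)*6=84 best=168, r--
l=0 r=5: min(18,5)*5=25 best=168, r--
l=0 r=4: min(18,14)*4=56 best=168, r--
l=0 r=3: min(18,16)*3=48 best=168, r--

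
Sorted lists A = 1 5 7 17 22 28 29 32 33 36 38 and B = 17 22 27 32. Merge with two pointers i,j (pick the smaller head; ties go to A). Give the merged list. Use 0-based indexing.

[i=0,j=0] A[i]=1<=B[j]=17 take 1 → i++
[i=1,j=0] A[i]=5<=B[j]=17 take 5 → i++
[i=2,j=0] A[i]=7<=B[j]=17 take 7 → i++
[i=3,j=0] A[i]=17<=B[j]=17 take 17 → i++
[i=4,j=0] A[i]=22>B[j]=17 take 17 → j++
[i=4,j=1] A[i]=22<=B[j]=22 take 22 → i++
[i=5,j=1] A[i]=28>B[j]=22 take 22 → j++
[i=5,j=2] A[i]=28>B[j]=27 take 27 → j++
[i=5,j=3] A[i]=28<=B[j]=32 take 28 → i++
[i=6,j=3] A[i]=29<=B[j]=32 take 29 → i++
[i=7,j=3] A[i]=32<=B[j]=32 take 32 → i++
[i=8,j=3] A[i]=33>B[j]=32 take 32 → j++
[i=8,j=4] B done, take A[i]=33 → i++
[i=9,j=4] B done, take A[i]=36 → i++
[i=10,j=4] B done, take A[i]=38 → i++

[1, 5, 7, 17, 17, 22, 22, 27, 28, 29, 32, 32, 33, 36, 38]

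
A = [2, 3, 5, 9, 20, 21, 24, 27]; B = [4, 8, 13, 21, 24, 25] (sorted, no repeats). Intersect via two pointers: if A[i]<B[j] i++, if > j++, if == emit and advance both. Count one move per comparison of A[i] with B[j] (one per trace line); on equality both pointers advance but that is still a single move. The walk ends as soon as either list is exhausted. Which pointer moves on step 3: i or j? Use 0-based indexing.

[i=0,j=0] 2<4 → i++
[i=1,j=0] 3<4 → i++
[i=2,j=0] 5>4 → j++

j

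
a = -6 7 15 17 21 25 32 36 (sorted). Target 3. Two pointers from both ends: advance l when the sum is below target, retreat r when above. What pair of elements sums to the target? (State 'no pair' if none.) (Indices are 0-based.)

no pair

l=0 r=7: -6+36=30 >3, r--
l=0 r=6: -6+32=26 >3, r--
l=0 r=5: -6+25=19 >3, r--
l=0 r=4: -6+21=15 >3, r--
l=0 r=3: -6+17=11 >3, r--
l=0 r=2: -6+15=9 >3, r--
l=0 r=1: -6+7=1 <3, l++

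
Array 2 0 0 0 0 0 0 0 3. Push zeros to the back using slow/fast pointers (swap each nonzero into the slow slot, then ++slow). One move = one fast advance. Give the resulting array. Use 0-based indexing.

(s=0,f=0) a[fast]=2≠0 swap→a[0]=2 → slow++,fast++
(s=1,f=1) a[fast]=0 → fast++
(s=1,f=2) a[fast]=0 → fast++
(s=1,f=3) a[fast]=0 → fast++
(s=1,f=4) a[fast]=0 → fast++
(s=1,f=5) a[fast]=0 → fast++
(s=1,f=6) a[fast]=0 → fast++
(s=1,f=7) a[fast]=0 → fast++
(s=1,f=8) a[fast]=3≠0 swap→a[1]=3 → slow++,fast++

[2, 3, 0, 0, 0, 0, 0, 0, 0]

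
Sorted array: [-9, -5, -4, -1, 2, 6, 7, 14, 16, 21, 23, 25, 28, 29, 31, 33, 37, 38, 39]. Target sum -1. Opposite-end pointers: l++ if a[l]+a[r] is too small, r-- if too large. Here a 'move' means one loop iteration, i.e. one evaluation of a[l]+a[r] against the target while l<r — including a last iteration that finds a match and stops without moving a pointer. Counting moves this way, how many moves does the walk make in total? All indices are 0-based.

[0,18] -9+39=30 >-1 → r--
[0,17] -9+38=29 >-1 → r--
[0,16] -9+37=28 >-1 → r--
[0,15] -9+33=24 >-1 → r--
[0,14] -9+31=22 >-1 → r--
[0,13] -9+29=20 >-1 → r--
[0,12] -9+28=19 >-1 → r--
[0,11] -9+25=16 >-1 → r--
[0,10] -9+23=14 >-1 → r--
[0,9] -9+21=12 >-1 → r--
[0,8] -9+16=7 >-1 → r--
[0,7] -9+14=5 >-1 → r--
[0,6] -9+7=-2 <-1 → l++
[1,6] -5+7=2 >-1 → r--
[1,5] -5+6=1 >-1 → r--
[1,4] -5+2=-3 <-1 → l++
[2,4] -4+2=-2 <-1 → l++
[3,4] -1+2=1 >-1 → r--

18 moves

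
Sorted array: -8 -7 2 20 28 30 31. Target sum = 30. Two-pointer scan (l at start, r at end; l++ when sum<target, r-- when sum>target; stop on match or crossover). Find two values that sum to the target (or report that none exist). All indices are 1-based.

(2, 28)

[1,7] -8+31=23 <30 → l++
[2,7] -7+31=24 <30 → l++
[3,7] 2+31=33 >30 → r--
[3,6] 2+30=32 >30 → r--
[3,5] 2+28=30 → found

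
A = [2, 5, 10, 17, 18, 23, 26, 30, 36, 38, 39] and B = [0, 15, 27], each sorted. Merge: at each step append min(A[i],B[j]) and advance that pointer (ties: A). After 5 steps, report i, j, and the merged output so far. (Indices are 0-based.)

i=0 j=0: A[i]=2>B[j]=0 take 0, j++
i=0 j=1: A[i]=2<=B[j]=15 take 2, i++
i=1 j=1: A[i]=5<=B[j]=15 take 5, i++
i=2 j=1: A[i]=10<=B[j]=15 take 10, i++
i=3 j=1: A[i]=17>B[j]=15 take 15, j++

i=3, j=2, merged so far=[0, 2, 5, 10, 15]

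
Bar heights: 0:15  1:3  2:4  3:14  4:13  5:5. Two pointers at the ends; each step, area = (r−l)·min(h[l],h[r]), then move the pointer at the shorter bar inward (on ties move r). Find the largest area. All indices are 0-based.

l=0 r=5: min(15,5)*5=25 best=25 *, r--
l=0 r=4: min(15,13)*4=52 best=52 *, r--
l=0 r=3: min(15,14)*3=42 best=52, r--
l=0 r=2: min(15,4)*2=8 best=52, r--
l=0 r=1: min(15,3)*1=3 best=52, r--

max area = 52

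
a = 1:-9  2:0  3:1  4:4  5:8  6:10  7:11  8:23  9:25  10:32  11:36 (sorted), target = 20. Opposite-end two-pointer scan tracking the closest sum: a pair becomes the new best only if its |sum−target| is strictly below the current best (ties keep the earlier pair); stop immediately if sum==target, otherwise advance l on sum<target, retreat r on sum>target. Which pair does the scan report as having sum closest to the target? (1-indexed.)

pair (8, 11) with sum 19 (|Δ|=1)

[1,11] -9+36=27 d=7 * → r--
[1,10] -9+32=23 d=3 * → r--
[1,9] -9+25=16 d=4 → l++
[2,9] 0+25=25 d=5 → r--
[2,8] 0+23=23 d=3 → r--
[2,7] 0+11=11 d=9 → l++
[3,7] 1+11=12 d=8 → l++
[4,7] 4+11=15 d=5 → l++
[5,7] 8+11=19 d=1 * → l++
[6,7] 10+11=21 d=1 → r--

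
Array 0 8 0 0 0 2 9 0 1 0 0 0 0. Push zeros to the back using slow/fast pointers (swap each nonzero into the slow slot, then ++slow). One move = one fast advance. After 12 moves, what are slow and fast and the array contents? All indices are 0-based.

(s=0,f=0) a[fast]=0 → fast++
(s=0,f=1) a[fast]=8≠0 swap→a[0]=8 → slow++,fast++
(s=1,f=2) a[fast]=0 → fast++
(s=1,f=3) a[fast]=0 → fast++
(s=1,f=4) a[fast]=0 → fast++
(s=1,f=5) a[fast]=2≠0 swap→a[1]=2 → slow++,fast++
(s=2,f=6) a[fast]=9≠0 swap→a[2]=9 → slow++,fast++
(s=3,f=7) a[fast]=0 → fast++
(s=3,f=8) a[fast]=1≠0 swap→a[3]=1 → slow++,fast++
(s=4,f=9) a[fast]=0 → fast++
(s=4,f=10) a[fast]=0 → fast++
(s=4,f=11) a[fast]=0 → fast++

slow=4, fast=12, a=[8, 2, 9, 1, 0, 0, 0, 0, 0, 0, 0, 0, 0]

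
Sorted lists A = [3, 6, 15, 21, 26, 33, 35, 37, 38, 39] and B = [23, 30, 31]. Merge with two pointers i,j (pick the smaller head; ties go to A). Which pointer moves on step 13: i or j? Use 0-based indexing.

i

i=0 j=0: A[i]=3<=B[j]=23 take 3, i++
i=1 j=0: A[i]=6<=B[j]=23 take 6, i++
i=2 j=0: A[i]=15<=B[j]=23 take 15, i++
i=3 j=0: A[i]=21<=B[j]=23 take 21, i++
i=4 j=0: A[i]=26>B[j]=23 take 23, j++
i=4 j=1: A[i]=26<=B[j]=30 take 26, i++
i=5 j=1: A[i]=33>B[j]=30 take 30, j++
i=5 j=2: A[i]=33>B[j]=31 take 31, j++
i=5 j=3: B done, take A[i]=33, i++
i=6 j=3: B done, take A[i]=35, i++
i=7 j=3: B done, take A[i]=37, i++
i=8 j=3: B done, take A[i]=38, i++
i=9 j=3: B done, take A[i]=39, i++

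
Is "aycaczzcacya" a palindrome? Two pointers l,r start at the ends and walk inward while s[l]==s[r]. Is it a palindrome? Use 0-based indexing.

l=0 r=11: 'a'=='a', l++,r--
l=1 r=10: 'y'=='y', l++,r--
l=2 r=9: 'c'=='c', l++,r--
l=3 r=8: 'a'=='a', l++,r--
l=4 r=7: 'c'=='c', l++,r--
l=5 r=6: 'z'=='z', l++,r--

palindrome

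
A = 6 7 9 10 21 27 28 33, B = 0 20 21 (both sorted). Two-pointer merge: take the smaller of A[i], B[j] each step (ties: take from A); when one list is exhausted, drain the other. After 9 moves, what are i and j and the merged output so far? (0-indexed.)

i=6, j=3, merged so far=[0, 6, 7, 9, 10, 20, 21, 21, 27]

[i=0,j=0] A[i]=6>B[j]=0 take 0 → j++
[i=0,j=1] A[i]=6<=B[j]=20 take 6 → i++
[i=1,j=1] A[i]=7<=B[j]=20 take 7 → i++
[i=2,j=1] A[i]=9<=B[j]=20 take 9 → i++
[i=3,j=1] A[i]=10<=B[j]=20 take 10 → i++
[i=4,j=1] A[i]=21>B[j]=20 take 20 → j++
[i=4,j=2] A[i]=21<=B[j]=21 take 21 → i++
[i=5,j=2] A[i]=27>B[j]=21 take 21 → j++
[i=5,j=3] B done, take A[i]=27 → i++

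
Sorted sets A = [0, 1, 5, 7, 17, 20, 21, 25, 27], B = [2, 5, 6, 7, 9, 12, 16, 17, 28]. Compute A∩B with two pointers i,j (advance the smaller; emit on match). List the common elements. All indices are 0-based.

i=0 j=0: 0<2, i++
i=1 j=0: 1<2, i++
i=2 j=0: 5>2, j++
i=2 j=1: 5==5 emit, i++,j++
i=3 j=2: 7>6, j++
i=3 j=3: 7==7 emit, i++,j++
i=4 j=4: 17>9, j++
i=4 j=5: 17>12, j++
i=4 j=6: 17>16, j++
i=4 j=7: 17==17 emit, i++,j++
i=5 j=8: 20<28, i++
i=6 j=8: 21<28, i++
i=7 j=8: 25<28, i++
i=8 j=8: 27<28, i++

intersection = [5, 7, 17]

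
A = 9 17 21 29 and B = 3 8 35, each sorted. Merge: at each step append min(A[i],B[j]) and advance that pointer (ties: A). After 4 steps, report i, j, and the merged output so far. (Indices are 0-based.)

[i=0,j=0] A[i]=9>B[j]=3 take 3 → j++
[i=0,j=1] A[i]=9>B[j]=8 take 8 → j++
[i=0,j=2] A[i]=9<=B[j]=35 take 9 → i++
[i=1,j=2] A[i]=17<=B[j]=35 take 17 → i++

i=2, j=2, merged so far=[3, 8, 9, 17]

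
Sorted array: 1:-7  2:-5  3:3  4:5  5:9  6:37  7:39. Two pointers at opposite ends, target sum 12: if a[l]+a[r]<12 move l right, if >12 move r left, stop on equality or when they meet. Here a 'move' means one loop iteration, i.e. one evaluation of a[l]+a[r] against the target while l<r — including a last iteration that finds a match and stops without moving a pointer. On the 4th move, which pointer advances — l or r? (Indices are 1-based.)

[1,7] -7+39=32 >12 → r--
[1,6] -7+37=30 >12 → r--
[1,5] -7+9=2 <12 → l++
[2,5] -5+9=4 <12 → l++

l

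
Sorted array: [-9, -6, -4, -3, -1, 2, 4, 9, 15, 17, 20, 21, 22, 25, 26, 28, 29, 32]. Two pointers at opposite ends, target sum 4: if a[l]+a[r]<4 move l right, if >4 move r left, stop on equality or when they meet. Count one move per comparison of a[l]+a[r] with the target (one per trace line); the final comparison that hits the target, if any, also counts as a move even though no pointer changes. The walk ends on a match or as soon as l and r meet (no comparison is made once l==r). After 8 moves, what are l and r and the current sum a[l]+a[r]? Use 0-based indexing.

l=0 r=17: -9+32=23 >4, r--
l=0 r=16: -9+29=20 >4, r--
l=0 r=15: -9+28=19 >4, r--
l=0 r=14: -9+26=17 >4, r--
l=0 r=13: -9+25=16 >4, r--
l=0 r=12: -9+22=13 >4, r--
l=0 r=11: -9+21=12 >4, r--
l=0 r=10: -9+20=11 >4, r--

l=0, r=9, sum=8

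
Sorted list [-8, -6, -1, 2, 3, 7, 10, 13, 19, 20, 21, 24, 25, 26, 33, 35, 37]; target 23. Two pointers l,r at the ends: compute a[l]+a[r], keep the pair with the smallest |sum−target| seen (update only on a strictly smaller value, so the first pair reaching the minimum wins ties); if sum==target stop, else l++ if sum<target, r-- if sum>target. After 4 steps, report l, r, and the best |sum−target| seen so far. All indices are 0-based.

l=1, r=13, best |Δ|=2

l=0 r=16: -8+37=29 d=6 *, r--
l=0 r=15: -8+35=27 d=4 *, r--
l=0 r=14: -8+33=25 d=2 *, r--
l=0 r=13: -8+26=18 d=5, l++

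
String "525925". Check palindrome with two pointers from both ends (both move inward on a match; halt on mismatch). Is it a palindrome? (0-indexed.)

not a palindrome (mismatch at 2,3)

l=0 r=5: '5'=='5', l++,r--
l=1 r=4: '2'=='2', l++,r--
l=2 r=3: '5'!='9', stop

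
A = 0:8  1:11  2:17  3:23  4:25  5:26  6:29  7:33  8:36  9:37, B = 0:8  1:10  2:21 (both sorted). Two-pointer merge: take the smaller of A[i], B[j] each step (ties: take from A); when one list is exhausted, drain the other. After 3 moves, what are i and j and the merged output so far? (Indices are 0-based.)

[i=0,j=0] A[i]=8<=B[j]=8 take 8 → i++
[i=1,j=0] A[i]=11>B[j]=8 take 8 → j++
[i=1,j=1] A[i]=11>B[j]=10 take 10 → j++

i=1, j=2, merged so far=[8, 8, 10]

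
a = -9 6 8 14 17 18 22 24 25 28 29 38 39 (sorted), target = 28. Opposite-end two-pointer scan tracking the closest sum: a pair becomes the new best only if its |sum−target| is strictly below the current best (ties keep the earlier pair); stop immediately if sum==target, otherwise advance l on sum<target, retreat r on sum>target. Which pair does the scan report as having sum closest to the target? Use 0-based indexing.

pair (6, 22) with sum 28 (|Δ|=0)

[0,12] -9+39=30 d=2 * → r--
[0,11] -9+38=29 d=1 * → r--
[0,10] -9+29=20 d=8 → l++
[1,10] 6+29=35 d=7 → r--
[1,9] 6+28=34 d=6 → r--
[1,8] 6+25=31 d=3 → r--
[1,7] 6+24=30 d=2 → r--
[1,6] 6+22=28 d=0 * → stop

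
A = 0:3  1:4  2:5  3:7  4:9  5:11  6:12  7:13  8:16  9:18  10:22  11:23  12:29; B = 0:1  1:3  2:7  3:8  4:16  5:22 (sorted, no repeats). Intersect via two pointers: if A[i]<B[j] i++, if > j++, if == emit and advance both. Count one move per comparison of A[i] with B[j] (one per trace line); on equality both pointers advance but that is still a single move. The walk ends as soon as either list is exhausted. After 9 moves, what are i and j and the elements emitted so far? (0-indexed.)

[i=0,j=0] 3>1 → j++
[i=0,j=1] 3==3 emit → i++,j++
[i=1,j=2] 4<7 → i++
[i=2,j=2] 5<7 → i++
[i=3,j=2] 7==7 emit → i++,j++
[i=4,j=3] 9>8 → j++
[i=4,j=4] 9<16 → i++
[i=5,j=4] 11<16 → i++
[i=6,j=4] 12<16 → i++

i=7, j=4, emitted=[3, 7]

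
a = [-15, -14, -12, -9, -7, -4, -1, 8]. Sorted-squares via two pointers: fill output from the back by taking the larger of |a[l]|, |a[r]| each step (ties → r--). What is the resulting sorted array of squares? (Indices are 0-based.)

l=0 r=7: |-15|>|8| out[7]=225, l++
l=1 r=7: |-14|>|8| out[6]=196, l++
l=2 r=7: |-12|>|8| out[5]=144, l++
l=3 r=7: |-9|>|8| out[4]=81, l++
l=4 r=7: |-7|<=|8| out[3]=64, r--
l=4 r=6: |-7|>|-1| out[2]=49, l++
l=5 r=6: |-4|>|-1| out[1]=16, l++
l=6 r=6: |-1|<=|-1| out[0]=1, r--

[1, 16, 49, 64, 81, 144, 196, 225]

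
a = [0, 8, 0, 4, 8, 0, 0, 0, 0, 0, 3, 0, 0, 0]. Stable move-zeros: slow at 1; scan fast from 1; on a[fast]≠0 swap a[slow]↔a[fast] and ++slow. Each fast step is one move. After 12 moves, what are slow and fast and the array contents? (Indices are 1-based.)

slow=5, fast=13, a=[8, 4, 8, 3, 0, 0, 0, 0, 0, 0, 0, 0, 0, 0]

slow=1 fast=1: a[fast]=0, fast++
slow=1 fast=2: a[fast]=8≠0 swap→a[1]=8, slow++,fast++
slow=2 fast=3: a[fast]=0, fast++
slow=2 fast=4: a[fast]=4≠0 swap→a[2]=4, slow++,fast++
slow=3 fast=5: a[fast]=8≠0 swap→a[3]=8, slow++,fast++
slow=4 fast=6: a[fast]=0, fast++
slow=4 fast=7: a[fast]=0, fast++
slow=4 fast=8: a[fast]=0, fast++
slow=4 fast=9: a[fast]=0, fast++
slow=4 fast=10: a[fast]=0, fast++
slow=4 fast=11: a[fast]=3≠0 swap→a[4]=3, slow++,fast++
slow=5 fast=12: a[fast]=0, fast++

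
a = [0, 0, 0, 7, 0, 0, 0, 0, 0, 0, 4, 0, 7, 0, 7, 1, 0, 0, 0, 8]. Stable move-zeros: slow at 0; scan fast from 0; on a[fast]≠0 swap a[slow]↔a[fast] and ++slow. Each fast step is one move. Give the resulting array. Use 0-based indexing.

[7, 4, 7, 7, 1, 8, 0, 0, 0, 0, 0, 0, 0, 0, 0, 0, 0, 0, 0, 0]

(s=0,f=0) a[fast]=0 → fast++
(s=0,f=1) a[fast]=0 → fast++
(s=0,f=2) a[fast]=0 → fast++
(s=0,f=3) a[fast]=7≠0 swap→a[0]=7 → slow++,fast++
(s=1,f=4) a[fast]=0 → fast++
(s=1,f=5) a[fast]=0 → fast++
(s=1,f=6) a[fast]=0 → fast++
(s=1,f=7) a[fast]=0 → fast++
(s=1,f=8) a[fast]=0 → fast++
(s=1,f=9) a[fast]=0 → fast++
(s=1,f=10) a[fast]=4≠0 swap→a[1]=4 → slow++,fast++
(s=2,f=11) a[fast]=0 → fast++
(s=2,f=12) a[fast]=7≠0 swap→a[2]=7 → slow++,fast++
(s=3,f=13) a[fast]=0 → fast++
(s=3,f=14) a[fast]=7≠0 swap→a[3]=7 → slow++,fast++
(s=4,f=15) a[fast]=1≠0 swap→a[4]=1 → slow++,fast++
(s=5,f=16) a[fast]=0 → fast++
(s=5,f=17) a[fast]=0 → fast++
(s=5,f=18) a[fast]=0 → fast++
(s=5,f=19) a[fast]=8≠0 swap→a[5]=8 → slow++,fast++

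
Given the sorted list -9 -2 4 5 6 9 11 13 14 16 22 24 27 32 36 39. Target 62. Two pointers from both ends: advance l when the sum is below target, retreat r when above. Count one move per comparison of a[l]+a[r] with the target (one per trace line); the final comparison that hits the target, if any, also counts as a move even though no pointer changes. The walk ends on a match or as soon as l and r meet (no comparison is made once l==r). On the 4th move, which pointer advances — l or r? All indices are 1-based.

l

l=1 r=16: -9+39=30 <62, l++
l=2 r=16: -2+39=37 <62, l++
l=3 r=16: 4+39=43 <62, l++
l=4 r=16: 5+39=44 <62, l++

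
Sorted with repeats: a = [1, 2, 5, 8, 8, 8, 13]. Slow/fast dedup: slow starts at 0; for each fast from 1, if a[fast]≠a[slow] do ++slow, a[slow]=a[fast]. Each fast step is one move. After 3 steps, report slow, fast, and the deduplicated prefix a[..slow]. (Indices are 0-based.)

slow=0 fast=1: a[fast]=2≠a[slow]=1 write a[1]=2, slow++,fast++
slow=1 fast=2: a[fast]=5≠a[slow]=2 write a[2]=5, slow++,fast++
slow=2 fast=3: a[fast]=8≠a[slow]=5 write a[3]=8, slow++,fast++

slow=3, fast=4, prefix=[1, 2, 5, 8]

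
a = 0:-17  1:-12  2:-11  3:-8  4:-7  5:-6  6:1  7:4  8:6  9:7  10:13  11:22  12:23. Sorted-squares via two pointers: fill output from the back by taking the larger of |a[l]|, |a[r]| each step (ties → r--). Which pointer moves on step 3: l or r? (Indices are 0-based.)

l

[0,12] |-17|<=|23| out[12]=529 → r--
[0,11] |-17|<=|22| out[11]=484 → r--
[0,10] |-17|>|13| out[10]=289 → l++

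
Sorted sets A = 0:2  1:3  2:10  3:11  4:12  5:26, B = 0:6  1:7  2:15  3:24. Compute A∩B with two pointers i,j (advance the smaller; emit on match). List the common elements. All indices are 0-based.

intersection = []

i=0 j=0: 2<6, i++
i=1 j=0: 3<6, i++
i=2 j=0: 10>6, j++
i=2 j=1: 10>7, j++
i=2 j=2: 10<15, i++
i=3 j=2: 11<15, i++
i=4 j=2: 12<15, i++
i=5 j=2: 26>15, j++
i=5 j=3: 26>24, j++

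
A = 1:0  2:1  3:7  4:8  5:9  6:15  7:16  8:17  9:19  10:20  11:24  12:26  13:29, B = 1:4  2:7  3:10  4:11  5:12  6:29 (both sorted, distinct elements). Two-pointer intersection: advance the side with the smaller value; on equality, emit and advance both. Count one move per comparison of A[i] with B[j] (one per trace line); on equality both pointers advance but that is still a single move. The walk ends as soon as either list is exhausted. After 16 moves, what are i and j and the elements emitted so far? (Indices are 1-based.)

i=13, j=6, emitted=[7]

[i=1,j=1] 0<4 → i++
[i=2,j=1] 1<4 → i++
[i=3,j=1] 7>4 → j++
[i=3,j=2] 7==7 emit → i++,j++
[i=4,j=3] 8<10 → i++
[i=5,j=3] 9<10 → i++
[i=6,j=3] 15>10 → j++
[i=6,j=4] 15>11 → j++
[i=6,j=5] 15>12 → j++
[i=6,j=6] 15<29 → i++
[i=7,j=6] 16<29 → i++
[i=8,j=6] 17<29 → i++
[i=9,j=6] 19<29 → i++
[i=10,j=6] 20<29 → i++
[i=11,j=6] 24<29 → i++
[i=12,j=6] 26<29 → i++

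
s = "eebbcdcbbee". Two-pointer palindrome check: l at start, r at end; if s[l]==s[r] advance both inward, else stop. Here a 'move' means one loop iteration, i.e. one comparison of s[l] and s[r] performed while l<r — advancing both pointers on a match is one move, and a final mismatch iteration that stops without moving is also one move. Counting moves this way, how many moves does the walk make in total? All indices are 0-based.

5 moves

l=0 r=10: 'e'=='e', l++,r--
l=1 r=9: 'e'=='e', l++,r--
l=2 r=8: 'b'=='b', l++,r--
l=3 r=7: 'b'=='b', l++,r--
l=4 r=6: 'c'=='c', l++,r--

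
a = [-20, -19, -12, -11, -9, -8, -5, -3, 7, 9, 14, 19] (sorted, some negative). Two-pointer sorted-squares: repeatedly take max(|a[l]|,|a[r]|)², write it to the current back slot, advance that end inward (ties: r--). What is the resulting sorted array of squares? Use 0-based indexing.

[9, 25, 49, 64, 81, 81, 121, 144, 196, 361, 361, 400]

l=0 r=11: |-20|>|19| out[11]=400, l++
l=1 r=11: |-19|<=|19| out[10]=361, r--
l=1 r=10: |-19|>|14| out[9]=361, l++
l=2 r=10: |-12|<=|14| out[8]=196, r--
l=2 r=9: |-12|>|9| out[7]=144, l++
l=3 r=9: |-11|>|9| out[6]=121, l++
l=4 r=9: |-9|<=|9| out[5]=81, r--
l=4 r=8: |-9|>|7| out[4]=81, l++
l=5 r=8: |-8|>|7| out[3]=64, l++
l=6 r=8: |-5|<=|7| out[2]=49, r--
l=6 r=7: |-5|>|-3| out[1]=25, l++
l=7 r=7: |-3|<=|-3| out[0]=9, r--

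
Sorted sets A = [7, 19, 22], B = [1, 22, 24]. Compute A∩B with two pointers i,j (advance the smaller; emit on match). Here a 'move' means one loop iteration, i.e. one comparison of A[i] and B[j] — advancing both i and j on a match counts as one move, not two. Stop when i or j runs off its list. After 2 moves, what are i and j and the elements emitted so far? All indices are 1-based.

i=2, j=2, emitted=[]

i=1 j=1: 7>1, j++
i=1 j=2: 7<22, i++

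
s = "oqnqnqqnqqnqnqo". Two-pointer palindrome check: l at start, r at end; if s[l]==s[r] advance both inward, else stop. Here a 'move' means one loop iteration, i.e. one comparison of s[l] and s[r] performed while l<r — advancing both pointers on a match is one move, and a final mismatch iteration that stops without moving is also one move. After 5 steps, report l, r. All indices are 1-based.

l=6, r=10

l=1 r=15: 'o'=='o', l++,r--
l=2 r=14: 'q'=='q', l++,r--
l=3 r=13: 'n'=='n', l++,r--
l=4 r=12: 'q'=='q', l++,r--
l=5 r=11: 'n'=='n', l++,r--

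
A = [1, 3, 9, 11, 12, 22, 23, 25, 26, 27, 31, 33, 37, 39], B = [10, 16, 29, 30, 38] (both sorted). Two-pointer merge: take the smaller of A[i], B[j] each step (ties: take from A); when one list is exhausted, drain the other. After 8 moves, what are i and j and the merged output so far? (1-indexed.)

[i=1,j=1] A[i]=1<=B[j]=10 take 1 → i++
[i=2,j=1] A[i]=3<=B[j]=10 take 3 → i++
[i=3,j=1] A[i]=9<=B[j]=10 take 9 → i++
[i=4,j=1] A[i]=11>B[j]=10 take 10 → j++
[i=4,j=2] A[i]=11<=B[j]=16 take 11 → i++
[i=5,j=2] A[i]=12<=B[j]=16 take 12 → i++
[i=6,j=2] A[i]=22>B[j]=16 take 16 → j++
[i=6,j=3] A[i]=22<=B[j]=29 take 22 → i++

i=7, j=3, merged so far=[1, 3, 9, 10, 11, 12, 16, 22]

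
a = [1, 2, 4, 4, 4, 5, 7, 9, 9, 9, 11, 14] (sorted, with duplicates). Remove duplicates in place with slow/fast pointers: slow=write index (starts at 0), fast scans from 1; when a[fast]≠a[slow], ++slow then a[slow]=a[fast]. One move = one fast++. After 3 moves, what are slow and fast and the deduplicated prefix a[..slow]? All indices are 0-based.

slow=0 fast=1: a[fast]=2≠a[slow]=1 write a[1]=2, slow++,fast++
slow=1 fast=2: a[fast]=4≠a[slow]=2 write a[2]=4, slow++,fast++
slow=2 fast=3: a[fast]=4=a[slow] dup, fast++

slow=2, fast=4, prefix=[1, 2, 4]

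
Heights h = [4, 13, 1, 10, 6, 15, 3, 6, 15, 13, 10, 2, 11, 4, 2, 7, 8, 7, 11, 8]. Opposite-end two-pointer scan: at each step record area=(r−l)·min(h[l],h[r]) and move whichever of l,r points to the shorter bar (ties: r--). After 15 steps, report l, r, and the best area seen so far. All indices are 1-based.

[1,20] min(4,8)*19=76 best=76 * → l++
[2,20] min(13,8)*18=144 best=144 * → r--
[2,19] min(13,11)*17=187 best=187 * → r--
[2,18] min(13,7)*16=112 best=187 → r--
[2,17] min(13,8)*15=120 best=187 → r--
[2,16] min(13,7)*14=98 best=187 → r--
[2,15] min(13,2)*13=26 best=187 → r--
[2,14] min(13,4)*12=48 best=187 → r--
[2,13] min(13,11)*11=121 best=187 → r--
[2,12] min(13,2)*10=20 best=187 → r--
[2,11] min(13,10)*9=90 best=187 → r--
[2,10] min(13,13)*8=104 best=187 → r--
[2,9] min(13,15)*7=91 best=187 → l++
[3,9] min(1,15)*6=6 best=187 → l++
[4,9] min(10,15)*5=50 best=187 → l++

l=5, r=9, best area=187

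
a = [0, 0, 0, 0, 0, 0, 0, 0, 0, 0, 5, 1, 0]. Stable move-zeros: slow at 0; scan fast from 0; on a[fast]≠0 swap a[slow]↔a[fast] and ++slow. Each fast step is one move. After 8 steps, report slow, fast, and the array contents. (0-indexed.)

slow=0, fast=8, a=[0, 0, 0, 0, 0, 0, 0, 0, 0, 0, 5, 1, 0]

(s=0,f=0) a[fast]=0 → fast++
(s=0,f=1) a[fast]=0 → fast++
(s=0,f=2) a[fast]=0 → fast++
(s=0,f=3) a[fast]=0 → fast++
(s=0,f=4) a[fast]=0 → fast++
(s=0,f=5) a[fast]=0 → fast++
(s=0,f=6) a[fast]=0 → fast++
(s=0,f=7) a[fast]=0 → fast++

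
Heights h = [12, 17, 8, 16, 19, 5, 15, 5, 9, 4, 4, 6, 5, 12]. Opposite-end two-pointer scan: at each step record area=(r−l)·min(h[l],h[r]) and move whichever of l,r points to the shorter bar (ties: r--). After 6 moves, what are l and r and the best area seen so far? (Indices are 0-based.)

l=0, r=7, best area=156

[0,13] min(12,12)*13=156 best=156 * → r--
[0,12] min(12,5)*12=60 best=156 → r--
[0,11] min(12,6)*11=66 best=156 → r--
[0,10] min(12,4)*10=40 best=156 → r--
[0,9] min(12,4)*9=36 best=156 → r--
[0,8] min(12,9)*8=72 best=156 → r--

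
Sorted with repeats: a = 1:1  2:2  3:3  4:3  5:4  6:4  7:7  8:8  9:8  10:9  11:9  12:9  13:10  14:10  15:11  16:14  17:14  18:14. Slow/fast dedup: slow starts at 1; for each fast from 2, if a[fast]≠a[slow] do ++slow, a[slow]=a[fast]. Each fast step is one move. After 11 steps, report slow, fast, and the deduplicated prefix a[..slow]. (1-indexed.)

(s=1,f=2) a[fast]=2≠a[slow]=1 write a[2]=2 → slow++,fast++
(s=2,f=3) a[fast]=3≠a[slow]=2 write a[3]=3 → slow++,fast++
(s=3,f=4) a[fast]=3=a[slow] dup → fast++
(s=3,f=5) a[fast]=4≠a[slow]=3 write a[4]=4 → slow++,fast++
(s=4,f=6) a[fast]=4=a[slow] dup → fast++
(s=4,f=7) a[fast]=7≠a[slow]=4 write a[5]=7 → slow++,fast++
(s=5,f=8) a[fast]=8≠a[slow]=7 write a[6]=8 → slow++,fast++
(s=6,f=9) a[fast]=8=a[slow] dup → fast++
(s=6,f=10) a[fast]=9≠a[slow]=8 write a[7]=9 → slow++,fast++
(s=7,f=11) a[fast]=9=a[slow] dup → fast++
(s=7,f=12) a[fast]=9=a[slow] dup → fast++

slow=7, fast=13, prefix=[1, 2, 3, 4, 7, 8, 9]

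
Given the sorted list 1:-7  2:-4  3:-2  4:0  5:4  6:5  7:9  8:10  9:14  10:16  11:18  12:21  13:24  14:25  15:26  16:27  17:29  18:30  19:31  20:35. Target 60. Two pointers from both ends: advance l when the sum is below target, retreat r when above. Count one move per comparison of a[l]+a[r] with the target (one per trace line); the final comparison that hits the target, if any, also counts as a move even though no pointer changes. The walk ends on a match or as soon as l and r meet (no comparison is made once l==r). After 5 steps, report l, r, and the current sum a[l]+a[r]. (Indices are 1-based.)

l=1 r=20: -7+35=28 <60, l++
l=2 r=20: -4+35=31 <60, l++
l=3 r=20: -2+35=33 <60, l++
l=4 r=20: 0+35=35 <60, l++
l=5 r=20: 4+35=39 <60, l++

l=6, r=20, sum=40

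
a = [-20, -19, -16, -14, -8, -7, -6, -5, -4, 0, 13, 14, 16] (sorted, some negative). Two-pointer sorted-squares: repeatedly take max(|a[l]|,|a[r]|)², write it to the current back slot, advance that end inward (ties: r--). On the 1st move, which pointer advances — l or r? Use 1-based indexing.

[1,13] |-20|>|16| out[13]=400 → l++

l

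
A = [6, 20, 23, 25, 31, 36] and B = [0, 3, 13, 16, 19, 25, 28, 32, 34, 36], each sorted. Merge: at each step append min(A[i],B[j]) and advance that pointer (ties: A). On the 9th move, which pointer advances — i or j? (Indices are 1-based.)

i=1 j=1: A[i]=6>B[j]=0 take 0, j++
i=1 j=2: A[i]=6>B[j]=3 take 3, j++
i=1 j=3: A[i]=6<=B[j]=13 take 6, i++
i=2 j=3: A[i]=20>B[j]=13 take 13, j++
i=2 j=4: A[i]=20>B[j]=16 take 16, j++
i=2 j=5: A[i]=20>B[j]=19 take 19, j++
i=2 j=6: A[i]=20<=B[j]=25 take 20, i++
i=3 j=6: A[i]=23<=B[j]=25 take 23, i++
i=4 j=6: A[i]=25<=B[j]=25 take 25, i++

i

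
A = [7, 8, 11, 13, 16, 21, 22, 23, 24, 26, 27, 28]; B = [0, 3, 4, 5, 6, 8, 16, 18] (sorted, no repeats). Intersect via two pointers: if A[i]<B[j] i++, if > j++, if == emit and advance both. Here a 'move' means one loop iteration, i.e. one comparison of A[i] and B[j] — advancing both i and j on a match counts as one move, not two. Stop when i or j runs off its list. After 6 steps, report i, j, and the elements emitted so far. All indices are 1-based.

i=1 j=1: 7>0, j++
i=1 j=2: 7>3, j++
i=1 j=3: 7>4, j++
i=1 j=4: 7>5, j++
i=1 j=5: 7>6, j++
i=1 j=6: 7<8, i++

i=2, j=6, emitted=[]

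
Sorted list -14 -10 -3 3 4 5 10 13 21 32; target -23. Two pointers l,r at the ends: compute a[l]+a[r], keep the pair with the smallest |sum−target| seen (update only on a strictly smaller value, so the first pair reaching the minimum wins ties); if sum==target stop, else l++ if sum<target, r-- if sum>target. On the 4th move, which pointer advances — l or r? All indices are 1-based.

r

l=1 r=10: -14+32=18 d=41 *, r--
l=1 r=9: -14+21=7 d=30 *, r--
l=1 r=8: -14+13=-1 d=22 *, r--
l=1 r=7: -14+10=-4 d=19 *, r--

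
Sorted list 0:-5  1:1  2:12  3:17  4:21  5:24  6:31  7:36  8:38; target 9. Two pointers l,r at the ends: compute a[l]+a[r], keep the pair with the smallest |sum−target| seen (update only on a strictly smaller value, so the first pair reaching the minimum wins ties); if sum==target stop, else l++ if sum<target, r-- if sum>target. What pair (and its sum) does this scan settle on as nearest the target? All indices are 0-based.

[0,8] -5+38=33 d=24 * → r--
[0,7] -5+36=31 d=22 * → r--
[0,6] -5+31=26 d=17 * → r--
[0,5] -5+24=19 d=10 * → r--
[0,4] -5+21=16 d=7 * → r--
[0,3] -5+17=12 d=3 * → r--
[0,2] -5+12=7 d=2 * → l++
[1,2] 1+12=13 d=4 → r--

pair (-5, 12) with sum 7 (|Δ|=2)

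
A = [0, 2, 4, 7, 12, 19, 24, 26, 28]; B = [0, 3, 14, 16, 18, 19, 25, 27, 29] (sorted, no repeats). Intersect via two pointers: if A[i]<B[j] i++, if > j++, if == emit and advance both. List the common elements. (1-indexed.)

intersection = [0, 19]

i=1 j=1: 0==0 emit, i++,j++
i=2 j=2: 2<3, i++
i=3 j=2: 4>3, j++
i=3 j=3: 4<14, i++
i=4 j=3: 7<14, i++
i=5 j=3: 12<14, i++
i=6 j=3: 19>14, j++
i=6 j=4: 19>16, j++
i=6 j=5: 19>18, j++
i=6 j=6: 19==19 emit, i++,j++
i=7 j=7: 24<25, i++
i=8 j=7: 26>25, j++
i=8 j=8: 26<27, i++
i=9 j=8: 28>27, j++
i=9 j=9: 28<29, i++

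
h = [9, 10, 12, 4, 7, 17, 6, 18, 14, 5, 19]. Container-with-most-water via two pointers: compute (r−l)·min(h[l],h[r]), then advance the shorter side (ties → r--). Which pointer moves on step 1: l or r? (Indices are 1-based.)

[1,11] min(9,19)*10=90 best=90 * → l++

l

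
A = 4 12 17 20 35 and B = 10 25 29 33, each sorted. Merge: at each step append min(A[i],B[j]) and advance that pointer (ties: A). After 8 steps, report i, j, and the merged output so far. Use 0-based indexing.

i=4, j=4, merged so far=[4, 10, 12, 17, 20, 25, 29, 33]

i=0 j=0: A[i]=4<=B[j]=10 take 4, i++
i=1 j=0: A[i]=12>B[j]=10 take 10, j++
i=1 j=1: A[i]=12<=B[j]=25 take 12, i++
i=2 j=1: A[i]=17<=B[j]=25 take 17, i++
i=3 j=1: A[i]=20<=B[j]=25 take 20, i++
i=4 j=1: A[i]=35>B[j]=25 take 25, j++
i=4 j=2: A[i]=35>B[j]=29 take 29, j++
i=4 j=3: A[i]=35>B[j]=33 take 33, j++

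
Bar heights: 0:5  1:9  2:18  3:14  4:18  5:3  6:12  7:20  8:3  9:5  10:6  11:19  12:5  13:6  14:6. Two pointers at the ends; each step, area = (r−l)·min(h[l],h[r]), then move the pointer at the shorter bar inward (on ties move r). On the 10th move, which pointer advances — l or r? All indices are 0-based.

l

[0,14] min(5,6)*14=70 best=70 * → l++
[1,14] min(9,6)*13=78 best=78 * → r--
[1,13] min(9,6)*12=72 best=78 → r--
[1,12] min(9,5)*11=55 best=78 → r--
[1,11] min(9,19)*10=90 best=90 * → l++
[2,11] min(18,19)*9=162 best=162 * → l++
[3,11] min(14,19)*8=112 best=162 → l++
[4,11] min(18,19)*7=126 best=162 → l++
[5,11] min(3,19)*6=18 best=162 → l++
[6,11] min(12,19)*5=60 best=162 → l++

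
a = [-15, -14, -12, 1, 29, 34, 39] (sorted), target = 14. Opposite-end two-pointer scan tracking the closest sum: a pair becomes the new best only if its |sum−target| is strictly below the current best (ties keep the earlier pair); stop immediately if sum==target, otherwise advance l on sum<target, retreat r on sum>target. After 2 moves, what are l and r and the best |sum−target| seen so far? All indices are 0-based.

[0,6] -15+39=24 d=10 * → r--
[0,5] -15+34=19 d=5 * → r--

l=0, r=4, best |Δ|=5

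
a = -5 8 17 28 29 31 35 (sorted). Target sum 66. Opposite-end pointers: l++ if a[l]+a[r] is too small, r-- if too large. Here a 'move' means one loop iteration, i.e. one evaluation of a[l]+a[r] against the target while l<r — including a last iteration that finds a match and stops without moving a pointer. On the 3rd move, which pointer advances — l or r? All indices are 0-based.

l

[0,6] -5+35=30 <66 → l++
[1,6] 8+35=43 <66 → l++
[2,6] 17+35=52 <66 → l++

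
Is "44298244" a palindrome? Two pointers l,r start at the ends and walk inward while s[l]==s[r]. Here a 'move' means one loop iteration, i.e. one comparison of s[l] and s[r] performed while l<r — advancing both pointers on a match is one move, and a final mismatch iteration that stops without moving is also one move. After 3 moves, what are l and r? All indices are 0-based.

l=3, r=4

l=0 r=7: '4'=='4', l++,r--
l=1 r=6: '4'=='4', l++,r--
l=2 r=5: '2'=='2', l++,r--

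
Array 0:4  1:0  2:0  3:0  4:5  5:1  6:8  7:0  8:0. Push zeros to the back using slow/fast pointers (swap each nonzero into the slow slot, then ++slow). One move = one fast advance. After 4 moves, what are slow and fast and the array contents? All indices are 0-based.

(s=0,f=0) a[fast]=4≠0 swap→a[0]=4 → slow++,fast++
(s=1,f=1) a[fast]=0 → fast++
(s=1,f=2) a[fast]=0 → fast++
(s=1,f=3) a[fast]=0 → fast++

slow=1, fast=4, a=[4, 0, 0, 0, 5, 1, 8, 0, 0]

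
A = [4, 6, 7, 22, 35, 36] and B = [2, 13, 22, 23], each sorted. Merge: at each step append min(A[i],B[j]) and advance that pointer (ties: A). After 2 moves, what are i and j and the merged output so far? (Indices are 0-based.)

[i=0,j=0] A[i]=4>B[j]=2 take 2 → j++
[i=0,j=1] A[i]=4<=B[j]=13 take 4 → i++

i=1, j=1, merged so far=[2, 4]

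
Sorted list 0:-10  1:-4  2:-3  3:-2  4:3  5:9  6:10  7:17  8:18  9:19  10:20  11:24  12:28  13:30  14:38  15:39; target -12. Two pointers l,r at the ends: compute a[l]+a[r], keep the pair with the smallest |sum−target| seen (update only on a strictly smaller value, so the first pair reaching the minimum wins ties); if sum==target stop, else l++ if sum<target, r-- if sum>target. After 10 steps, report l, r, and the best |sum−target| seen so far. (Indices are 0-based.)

l=0, r=5, best |Δ|=12

l=0 r=15: -10+39=29 d=41 *, r--
l=0 r=14: -10+38=28 d=40 *, r--
l=0 r=13: -10+30=20 d=32 *, r--
l=0 r=12: -10+28=18 d=30 *, r--
l=0 r=11: -10+24=14 d=26 *, r--
l=0 r=10: -10+20=10 d=22 *, r--
l=0 r=9: -10+19=9 d=21 *, r--
l=0 r=8: -10+18=8 d=20 *, r--
l=0 r=7: -10+17=7 d=19 *, r--
l=0 r=6: -10+10=0 d=12 *, r--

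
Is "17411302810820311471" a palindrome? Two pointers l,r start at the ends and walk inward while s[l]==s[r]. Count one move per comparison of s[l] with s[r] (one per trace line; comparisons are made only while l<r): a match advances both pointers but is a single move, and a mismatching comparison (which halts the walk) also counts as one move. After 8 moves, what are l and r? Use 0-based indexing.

l=8, r=11

l=0 r=19: '1'=='1', l++,r--
l=1 r=18: '7'=='7', l++,r--
l=2 r=17: '4'=='4', l++,r--
l=3 r=16: '1'=='1', l++,r--
l=4 r=15: '1'=='1', l++,r--
l=5 r=14: '3'=='3', l++,r--
l=6 r=13: '0'=='0', l++,r--
l=7 r=12: '2'=='2', l++,r--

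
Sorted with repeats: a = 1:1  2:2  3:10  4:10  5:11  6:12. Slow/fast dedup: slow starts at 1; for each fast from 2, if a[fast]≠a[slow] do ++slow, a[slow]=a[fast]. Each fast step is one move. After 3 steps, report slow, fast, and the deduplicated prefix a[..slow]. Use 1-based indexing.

slow=3, fast=5, prefix=[1, 2, 10]

(s=1,f=2) a[fast]=2≠a[slow]=1 write a[2]=2 → slow++,fast++
(s=2,f=3) a[fast]=10≠a[slow]=2 write a[3]=10 → slow++,fast++
(s=3,f=4) a[fast]=10=a[slow] dup → fast++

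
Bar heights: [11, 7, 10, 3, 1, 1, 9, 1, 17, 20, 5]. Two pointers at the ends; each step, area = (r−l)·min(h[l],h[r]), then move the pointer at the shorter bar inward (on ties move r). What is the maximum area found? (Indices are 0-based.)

max area = 99

l=0 r=10: min(11,5)*10=50 best=50 *, r--
l=0 r=9: min(11,20)*9=99 best=99 *, l++
l=1 r=9: min(7,20)*8=56 best=99, l++
l=2 r=9: min(10,20)*7=70 best=99, l++
l=3 r=9: min(3,20)*6=18 best=99, l++
l=4 r=9: min(1,20)*5=5 best=99, l++
l=5 r=9: min(1,20)*4=4 best=99, l++
l=6 r=9: min(9,20)*3=27 best=99, l++
l=7 r=9: min(1,20)*2=2 best=99, l++
l=8 r=9: min(17,20)*1=17 best=99, l++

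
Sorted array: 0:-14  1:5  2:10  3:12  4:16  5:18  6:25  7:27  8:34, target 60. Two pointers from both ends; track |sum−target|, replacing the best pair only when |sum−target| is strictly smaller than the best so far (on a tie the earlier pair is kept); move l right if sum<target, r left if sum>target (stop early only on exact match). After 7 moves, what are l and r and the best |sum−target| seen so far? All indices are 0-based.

[0,8] -14+34=20 d=40 * → l++
[1,8] 5+34=39 d=21 * → l++
[2,8] 10+34=44 d=16 * → l++
[3,8] 12+34=46 d=14 * → l++
[4,8] 16+34=50 d=10 * → l++
[5,8] 18+34=52 d=8 * → l++
[6,8] 25+34=59 d=1 * → l++

l=7, r=8, best |Δ|=1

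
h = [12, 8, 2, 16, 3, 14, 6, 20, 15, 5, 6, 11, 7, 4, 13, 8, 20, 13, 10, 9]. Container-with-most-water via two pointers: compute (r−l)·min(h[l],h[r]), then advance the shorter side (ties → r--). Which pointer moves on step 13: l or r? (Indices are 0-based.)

r

[0,19] min(12,9)*19=171 best=171 * → r--
[0,18] min(12,10)*18=180 best=180 * → r--
[0,17] min(12,13)*17=204 best=204 * → l++
[1,17] min(8,13)*16=128 best=204 → l++
[2,17] min(2,13)*15=30 best=204 → l++
[3,17] min(16,13)*14=182 best=204 → r--
[3,16] min(16,20)*13=208 best=208 * → l++
[4,16] min(3,20)*12=36 best=208 → l++
[5,16] min(14,20)*11=154 best=208 → l++
[6,16] min(6,20)*10=60 best=208 → l++
[7,16] min(20,20)*9=180 best=208 → r--
[7,15] min(20,8)*8=64 best=208 → r--
[7,14] min(20,13)*7=91 best=208 → r--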